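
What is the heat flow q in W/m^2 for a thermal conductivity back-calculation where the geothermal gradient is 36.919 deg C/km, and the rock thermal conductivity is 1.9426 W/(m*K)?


q = k * grad / 1000
q = 1.9426 * 36.919 / 1000
q = 0.071719 W/m^2


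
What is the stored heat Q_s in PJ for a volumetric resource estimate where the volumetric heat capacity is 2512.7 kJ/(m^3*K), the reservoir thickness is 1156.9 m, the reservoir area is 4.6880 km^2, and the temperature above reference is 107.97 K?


Step 1: Vr = A*1e6*hr = 4.688*1e6*1156.9 = 5.423547e+09 m^3
Step 2: Q_s = Vr*rhoc*dT/1e12 = 5.423547e+09*2512.7*107.97/1e12 = 1471.4 PJ
Q_s = 1471.4 PJ


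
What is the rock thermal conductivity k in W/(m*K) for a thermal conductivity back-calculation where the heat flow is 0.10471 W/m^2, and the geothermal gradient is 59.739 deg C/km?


k = q / (grad / 1000)
k = 0.10471 / (59.739 / 1000)
k = 1.7528 W/(m*K)


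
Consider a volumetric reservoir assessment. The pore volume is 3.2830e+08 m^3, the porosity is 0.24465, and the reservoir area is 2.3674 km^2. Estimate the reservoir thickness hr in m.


hr = Vp / (A * 1e6 * phi)
hr = 3.2830e+08 / (2.3674 * 1e6 * 0.24465)
hr = 566.83 m


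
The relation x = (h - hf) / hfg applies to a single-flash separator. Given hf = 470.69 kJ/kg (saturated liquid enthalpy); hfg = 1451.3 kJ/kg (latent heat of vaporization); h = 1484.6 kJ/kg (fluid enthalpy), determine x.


x = (h - hf) / hfg
x = (1484.6 - 470.69) / 1451.3
x = 0.69862


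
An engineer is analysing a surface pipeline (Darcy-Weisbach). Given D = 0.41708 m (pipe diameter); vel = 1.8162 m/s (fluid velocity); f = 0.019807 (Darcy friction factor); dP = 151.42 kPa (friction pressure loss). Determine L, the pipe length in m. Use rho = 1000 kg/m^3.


L = dP*1000*D / (f*rho*vel^2/2)
L = 151.42*1000*0.41708 / (0.019807*1000*1.8162^2/2)
L = 1933.2 m


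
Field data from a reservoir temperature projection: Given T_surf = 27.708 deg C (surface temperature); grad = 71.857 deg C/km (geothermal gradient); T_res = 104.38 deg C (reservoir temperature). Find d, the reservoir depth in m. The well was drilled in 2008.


d = (T_res - T_surf) / grad * 1000
d = (104.38 - 27.708) / 71.857 * 1000
d = 1067.0 m


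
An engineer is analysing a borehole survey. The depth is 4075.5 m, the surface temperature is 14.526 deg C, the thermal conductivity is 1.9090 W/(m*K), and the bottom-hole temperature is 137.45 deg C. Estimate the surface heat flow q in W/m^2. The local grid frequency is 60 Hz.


Step 1: grad = (T_d - T_surf)/d * 1000 = (137.45 - 14.526)/4075.5 * 1000 = 30.16170 deg C/km
Step 2: q = k * grad / 1000 = 1.909 * 30.16170 / 1000 = 0.057579 W/m^2
q = 0.057579 W/m^2


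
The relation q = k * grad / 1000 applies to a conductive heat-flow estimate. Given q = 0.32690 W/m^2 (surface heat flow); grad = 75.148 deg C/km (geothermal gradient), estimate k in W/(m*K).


k = q * 1000 / grad
k = 0.32690 * 1000 / 75.148
k = 4.3501 W/(m*K)


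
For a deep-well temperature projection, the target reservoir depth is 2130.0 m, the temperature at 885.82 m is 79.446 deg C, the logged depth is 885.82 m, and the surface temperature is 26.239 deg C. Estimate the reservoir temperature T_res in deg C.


Step 1: grad = (T_d1 - T_surf)/d1 * 1000 = (79.446 - 26.239)/885.82 * 1000 = 60.06525 deg C/km
Step 2: T_res = T_surf + grad*d2/1000 = 26.239 + 60.06525*2130.0/1000 = 154.18 deg C
T_res = 154.18 deg C


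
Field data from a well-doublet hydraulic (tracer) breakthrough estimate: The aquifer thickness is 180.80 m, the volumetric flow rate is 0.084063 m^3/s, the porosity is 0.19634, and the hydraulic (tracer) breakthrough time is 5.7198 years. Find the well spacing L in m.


L = sqrt(t_bt*365.25*86400*3*Qv / (pi*hr*phi))
L = sqrt(5.7198*365.25*86400*3*0.084063 / (pi*180.80*0.19634))
L = 638.89 m


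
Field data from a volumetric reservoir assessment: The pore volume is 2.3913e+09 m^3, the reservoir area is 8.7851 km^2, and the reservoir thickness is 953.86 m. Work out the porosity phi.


phi = Vp / (A * 1e6 * hr)
phi = 2.3913e+09 / (8.7851 * 1e6 * 953.86)
phi = 0.28537


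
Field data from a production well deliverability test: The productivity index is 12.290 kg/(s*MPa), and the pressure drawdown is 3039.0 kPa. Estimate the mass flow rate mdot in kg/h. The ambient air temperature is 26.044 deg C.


mdot = PI * dP / 1000
mdot = 12.290 * 3039.0 / 1000
mdot = 37.34931 kg/s
Convert: 37.34931 kg/s * 3600.0 = 1.3446e+05 kg/h
mdot = 1.3446e+05 kg/h


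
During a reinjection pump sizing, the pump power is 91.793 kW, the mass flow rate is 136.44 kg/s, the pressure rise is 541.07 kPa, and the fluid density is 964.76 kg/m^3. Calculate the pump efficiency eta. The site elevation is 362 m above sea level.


eta = mdot * dP / (rho * P_pump)
eta = 136.44 * 541.07 / (964.76 * 91.793)
eta = 0.83362


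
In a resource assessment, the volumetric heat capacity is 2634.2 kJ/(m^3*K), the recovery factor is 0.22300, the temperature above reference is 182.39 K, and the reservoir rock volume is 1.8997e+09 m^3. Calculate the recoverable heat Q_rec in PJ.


Step 1: Q_s = Vr*rhoc*dT/1e12 = 1.8997e+09*2634.2*182.39/1e12 = 912.7142 PJ
Step 2: Q_rec = Q_s * RF = 912.7142 * 0.223 = 203.54 PJ
Q_rec = 203.54 PJ


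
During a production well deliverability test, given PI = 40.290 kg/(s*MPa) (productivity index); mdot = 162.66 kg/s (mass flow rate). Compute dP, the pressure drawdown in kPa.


dP = mdot * 1000 / PI
dP = 162.66 * 1000 / 40.290
dP = 4037.2 kPa


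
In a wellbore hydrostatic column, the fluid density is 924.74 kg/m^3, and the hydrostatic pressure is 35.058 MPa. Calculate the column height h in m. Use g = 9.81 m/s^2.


h = P * 1e6 / (g * rho)
h = 35.058 * 1e6 / (9.81 * 924.74)
h = 3864.5 m


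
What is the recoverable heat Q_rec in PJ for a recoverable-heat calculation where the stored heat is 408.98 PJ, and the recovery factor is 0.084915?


Q_rec = Q_s * RF
Q_rec = 408.98 * 0.084915
Q_rec = 34.729 PJ


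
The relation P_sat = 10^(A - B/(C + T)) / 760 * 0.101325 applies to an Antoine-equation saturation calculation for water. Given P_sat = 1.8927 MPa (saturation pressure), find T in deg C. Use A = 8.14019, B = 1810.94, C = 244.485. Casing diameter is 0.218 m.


T = B / (A - log10(P_sat * 760 / 0.101325)) - C
T = 1810.94 / (8.14019 - log10(1.8927 * 760 / 0.101325)) - 244.485
T = 209.61 deg C


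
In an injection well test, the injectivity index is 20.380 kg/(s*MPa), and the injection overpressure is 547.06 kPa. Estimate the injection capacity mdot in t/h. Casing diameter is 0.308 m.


mdot = II * dP / 1000
mdot = 20.380 * 547.06 / 1000
mdot = 11.14908 kg/s
Convert: 11.14908 kg/s * 3.6 = 40.137 t/h
mdot = 40.137 t/h


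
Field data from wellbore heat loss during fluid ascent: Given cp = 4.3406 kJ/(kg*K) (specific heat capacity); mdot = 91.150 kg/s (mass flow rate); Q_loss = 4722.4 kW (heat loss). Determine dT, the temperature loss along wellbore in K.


dT = Q_loss / (mdot * cp)
dT = 4722.4 / (91.150 * 4.3406)
dT = 11.936 K


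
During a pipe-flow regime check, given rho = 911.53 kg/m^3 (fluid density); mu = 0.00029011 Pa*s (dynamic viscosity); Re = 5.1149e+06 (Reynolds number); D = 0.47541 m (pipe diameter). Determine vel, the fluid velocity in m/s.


vel = Re * mu / (rho * D)
vel = 5.1149e+06 * 0.00029011 / (911.53 * 0.47541)
vel = 3.4242 m/s


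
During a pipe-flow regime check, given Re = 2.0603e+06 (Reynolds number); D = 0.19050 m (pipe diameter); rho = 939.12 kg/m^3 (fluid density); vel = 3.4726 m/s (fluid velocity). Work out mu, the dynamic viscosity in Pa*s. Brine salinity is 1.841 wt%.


mu = rho * vel * D / Re
mu = 939.12 * 3.4726 * 0.19050 / 2.0603e+06
mu = 0.00030154 Pa*s


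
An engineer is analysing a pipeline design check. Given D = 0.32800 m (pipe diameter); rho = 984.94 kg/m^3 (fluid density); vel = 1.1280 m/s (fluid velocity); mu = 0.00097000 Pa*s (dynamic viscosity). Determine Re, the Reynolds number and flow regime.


Step 1: Re = rho*vel*D/mu = 984.94*1.128*0.328/0.00097 = 3.7568e+05
Step 2: Re = 3.7568e+05 > 4000, so flow is turbulent.
Re = 3.7568e+05 (turbulent)


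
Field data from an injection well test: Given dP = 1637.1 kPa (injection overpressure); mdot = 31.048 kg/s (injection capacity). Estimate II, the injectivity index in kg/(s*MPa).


II = mdot * 1000 / dP
II = 31.048 * 1000 / 1637.1
II = 18.965 kg/(s*MPa)


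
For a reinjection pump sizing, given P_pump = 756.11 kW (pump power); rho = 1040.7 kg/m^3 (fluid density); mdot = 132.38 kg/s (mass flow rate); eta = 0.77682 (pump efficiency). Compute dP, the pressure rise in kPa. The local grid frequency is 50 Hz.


dP = P_pump * rho * eta / mdot
dP = 756.11 * 1040.7 * 0.77682 / 132.38
dP = 4617.5 kPa


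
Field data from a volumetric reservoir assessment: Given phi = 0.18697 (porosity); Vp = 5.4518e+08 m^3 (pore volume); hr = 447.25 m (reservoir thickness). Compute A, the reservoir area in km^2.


A = Vp / (1e6 * hr * phi)
A = 5.4518e+08 / (1e6 * 447.25 * 0.18697)
A = 6.5196 km^2


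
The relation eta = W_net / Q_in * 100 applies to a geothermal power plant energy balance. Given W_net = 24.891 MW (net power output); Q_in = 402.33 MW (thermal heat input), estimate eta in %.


eta = W_net / Q_in * 100
eta = 24.891 / 402.33 * 100
eta = 6.1867 %


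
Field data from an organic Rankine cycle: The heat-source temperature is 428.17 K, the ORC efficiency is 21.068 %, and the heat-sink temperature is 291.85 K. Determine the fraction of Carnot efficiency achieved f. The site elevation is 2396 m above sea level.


f = (eta_orc/100) / (1 - Tc/Th)
f = (21.068/100) / (1 - 291.85/428.17)
f = 0.66173


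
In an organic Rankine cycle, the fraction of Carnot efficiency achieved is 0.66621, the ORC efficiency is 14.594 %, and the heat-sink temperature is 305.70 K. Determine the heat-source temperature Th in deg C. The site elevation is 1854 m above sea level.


Th = Tc / (1 - (eta_orc/100)/f)
Th = 305.70 / (1 - (14.594/100)/0.66621)
Th = 391.4514 K
Convert to deg C: 391.4514 - 273.15 = 118.30 deg C
Th = 118.30 deg C


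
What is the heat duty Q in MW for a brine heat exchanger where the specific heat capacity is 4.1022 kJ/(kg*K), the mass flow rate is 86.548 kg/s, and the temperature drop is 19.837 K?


Q = mdot * cp * dT / 1000
Q = 86.548 * 4.1022 * 19.837 / 1000
Q = 7.0429 MW


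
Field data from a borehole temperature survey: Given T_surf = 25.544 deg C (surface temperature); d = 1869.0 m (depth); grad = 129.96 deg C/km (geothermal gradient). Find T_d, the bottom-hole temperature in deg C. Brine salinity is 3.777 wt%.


T_d = T_surf + grad * d / 1000
T_d = 25.544 + 129.96 * 1869.0 / 1000
T_d = 268.44 deg C


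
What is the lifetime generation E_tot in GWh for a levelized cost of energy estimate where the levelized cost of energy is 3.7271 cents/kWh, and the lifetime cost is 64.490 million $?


E_tot = C_tot / LCOE * 100
E_tot = 64.490 / 3.7271 * 100
E_tot = 1730.3 GWh


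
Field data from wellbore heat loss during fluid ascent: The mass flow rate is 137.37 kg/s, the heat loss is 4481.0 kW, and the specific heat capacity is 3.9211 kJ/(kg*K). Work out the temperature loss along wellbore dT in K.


dT = Q_loss / (mdot * cp)
dT = 4481.0 / (137.37 * 3.9211)
dT = 8.3191 K


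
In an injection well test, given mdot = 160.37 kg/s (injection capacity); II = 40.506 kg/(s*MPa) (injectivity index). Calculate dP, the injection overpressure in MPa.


dP = mdot * 1000 / II
dP = 160.37 * 1000 / 40.506
dP = 3959.167 kPa
Convert: 3959.167 kPa * 0.001 = 3.9592 MPa
dP = 3.9592 MPa


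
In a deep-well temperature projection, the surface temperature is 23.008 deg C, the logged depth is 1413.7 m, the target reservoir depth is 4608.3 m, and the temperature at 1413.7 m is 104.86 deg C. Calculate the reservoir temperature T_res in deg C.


Step 1: grad = (T_d1 - T_surf)/d1 * 1000 = (104.86 - 23.008)/1413.7 * 1000 = 57.89913 deg C/km
Step 2: T_res = T_surf + grad*d2/1000 = 23.008 + 57.89913*4608.3/1000 = 289.82 deg C
T_res = 289.82 deg C


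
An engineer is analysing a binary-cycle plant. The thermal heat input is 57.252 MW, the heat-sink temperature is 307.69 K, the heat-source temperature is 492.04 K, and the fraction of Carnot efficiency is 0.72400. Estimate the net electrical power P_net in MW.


Step 1: eta = (1 - Tc/Th)*f = (1 - 307.69/492.04)*0.724 = 0.2712572
Step 2: P_net = eta * Q_in = 0.2712572 * 57.252 = 15.530 MW
P_net = 15.530 MW


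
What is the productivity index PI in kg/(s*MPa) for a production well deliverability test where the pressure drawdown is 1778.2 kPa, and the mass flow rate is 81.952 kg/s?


PI = mdot * 1000 / dP
PI = 81.952 * 1000 / 1778.2
PI = 46.087 kg/(s*MPa)


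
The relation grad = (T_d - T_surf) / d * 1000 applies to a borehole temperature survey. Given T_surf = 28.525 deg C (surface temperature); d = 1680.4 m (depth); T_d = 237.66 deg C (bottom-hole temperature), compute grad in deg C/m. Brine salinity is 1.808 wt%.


grad = (T_d - T_surf) / d * 1000
grad = (237.66 - 28.525) / 1680.4 * 1000
grad = 124.4555 deg C/km
Convert: 124.4555 deg C/km * 0.001 = 0.12446 deg C/m
grad = 0.12446 deg C/m


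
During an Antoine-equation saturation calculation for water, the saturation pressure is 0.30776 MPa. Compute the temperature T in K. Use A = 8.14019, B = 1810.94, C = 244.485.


T = B / (A - log10(P_sat * 760 / 0.101325)) - C
T = 1810.94 / (8.14019 - log10(0.30776 * 760 / 0.101325)) - 244.485
T = 134.6201 deg C
Convert to K: 134.6201 + 273.15 = 407.77 K
T = 407.77 K


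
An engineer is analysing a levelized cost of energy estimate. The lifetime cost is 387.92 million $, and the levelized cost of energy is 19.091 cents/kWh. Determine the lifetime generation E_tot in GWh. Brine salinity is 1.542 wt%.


E_tot = C_tot / LCOE * 100
E_tot = 387.92 / 19.091 * 100
E_tot = 2032.0 GWh


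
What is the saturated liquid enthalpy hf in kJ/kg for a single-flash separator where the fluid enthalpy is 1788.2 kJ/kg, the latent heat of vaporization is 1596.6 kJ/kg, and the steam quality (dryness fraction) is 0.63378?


hf = h - x * hfg
hf = 1788.2 - 0.63378 * 1596.6
hf = 776.31 kJ/kg


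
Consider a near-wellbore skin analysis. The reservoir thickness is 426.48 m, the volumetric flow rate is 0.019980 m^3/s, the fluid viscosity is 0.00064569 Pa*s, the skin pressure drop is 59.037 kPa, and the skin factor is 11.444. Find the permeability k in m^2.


k = S*q*mu / (2*pi*dP_s*1000*hr)
k = 11.444*0.019980*0.00064569 / (2*pi*59.037*1000*426.48)
k = 9.3324e-13 m^2


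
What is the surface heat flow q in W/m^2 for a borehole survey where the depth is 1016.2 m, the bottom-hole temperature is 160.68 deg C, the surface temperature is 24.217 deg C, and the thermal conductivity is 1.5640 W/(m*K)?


Step 1: grad = (T_d - T_surf)/d * 1000 = (160.68 - 24.217)/1016.2 * 1000 = 134.2875 deg C/km
Step 2: q = k * grad / 1000 = 1.564 * 134.2875 / 1000 = 0.21003 W/m^2
q = 0.21003 W/m^2


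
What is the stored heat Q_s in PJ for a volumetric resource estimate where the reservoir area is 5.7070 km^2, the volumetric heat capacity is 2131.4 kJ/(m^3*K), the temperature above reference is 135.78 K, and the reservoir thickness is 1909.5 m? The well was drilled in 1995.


Step 1: Vr = A*1e6*hr = 5.707*1e6*1909.5 = 1.089752e+10 m^3
Step 2: Q_s = Vr*rhoc*dT/1e12 = 1.089752e+10*2131.4*135.78/1e12 = 3153.8 PJ
Q_s = 3153.8 PJ


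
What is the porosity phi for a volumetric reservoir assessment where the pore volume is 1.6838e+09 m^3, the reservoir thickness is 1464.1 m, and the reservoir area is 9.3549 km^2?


phi = Vp / (A * 1e6 * hr)
phi = 1.6838e+09 / (9.3549 * 1e6 * 1464.1)
phi = 0.12294


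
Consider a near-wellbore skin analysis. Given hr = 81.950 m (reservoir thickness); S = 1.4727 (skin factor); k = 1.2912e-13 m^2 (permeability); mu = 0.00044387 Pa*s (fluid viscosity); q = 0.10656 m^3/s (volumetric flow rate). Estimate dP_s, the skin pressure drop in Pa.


dP_s = S * q * mu / (2*pi*k*hr) / 1000
dP_s = 1.4727 * 0.10656 * 0.00044387 / (2*pi*1.2912e-13*81.950) / 1000
dP_s = 1047.712 kPa
Convert: 1047.712 kPa * 1000.0 = 1.0477e+06 Pa
dP_s = 1.0477e+06 Pa


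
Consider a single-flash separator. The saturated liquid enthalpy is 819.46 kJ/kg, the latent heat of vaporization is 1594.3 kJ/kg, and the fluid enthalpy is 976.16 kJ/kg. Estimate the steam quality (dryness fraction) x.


x = (h - hf) / hfg
x = (976.16 - 819.46) / 1594.3
x = 0.098288


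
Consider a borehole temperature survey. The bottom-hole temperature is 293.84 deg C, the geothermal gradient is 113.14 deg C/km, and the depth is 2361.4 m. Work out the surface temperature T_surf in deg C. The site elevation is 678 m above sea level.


T_surf = T_d - grad * d / 1000
T_surf = 293.84 - 113.14 * 2361.4 / 1000
T_surf = 26.671 deg C


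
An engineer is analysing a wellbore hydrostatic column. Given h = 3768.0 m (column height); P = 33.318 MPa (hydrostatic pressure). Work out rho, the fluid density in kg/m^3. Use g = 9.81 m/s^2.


rho = P * 1e6 / (g * h)
rho = 33.318 * 1e6 / (9.81 * 3768.0)
rho = 901.36 kg/m^3


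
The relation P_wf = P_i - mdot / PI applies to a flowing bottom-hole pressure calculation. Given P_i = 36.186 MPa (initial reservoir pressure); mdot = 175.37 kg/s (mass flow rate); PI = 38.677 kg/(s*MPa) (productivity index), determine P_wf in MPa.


P_wf = P_i - mdot / PI
P_wf = 36.186 - 175.37 / 38.677
P_wf = 31.652 MPa


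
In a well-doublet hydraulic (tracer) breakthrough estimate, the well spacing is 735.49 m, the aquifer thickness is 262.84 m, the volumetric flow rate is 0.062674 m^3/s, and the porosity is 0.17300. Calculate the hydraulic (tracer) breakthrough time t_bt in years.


t_bt = pi * hr * phi * L^2 / (3 * Qv) / (365.25*86400)
t_bt = pi * 262.84 * 0.17300 * 735.49^2 / (3 * 0.062674) / (365.25*86400)
t_bt = 13.024 years


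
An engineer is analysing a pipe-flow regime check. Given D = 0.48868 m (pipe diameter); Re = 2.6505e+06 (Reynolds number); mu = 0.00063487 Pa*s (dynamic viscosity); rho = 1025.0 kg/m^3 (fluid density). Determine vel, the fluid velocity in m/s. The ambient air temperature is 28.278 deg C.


vel = Re * mu / (rho * D)
vel = 2.6505e+06 * 0.00063487 / (1025.0 * 0.48868)
vel = 3.3594 m/s


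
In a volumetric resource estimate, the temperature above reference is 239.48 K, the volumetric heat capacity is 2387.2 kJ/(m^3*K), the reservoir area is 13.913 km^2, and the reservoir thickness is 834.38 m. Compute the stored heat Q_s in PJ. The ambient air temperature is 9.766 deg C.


Step 1: Vr = A*1e6*hr = 13.913*1e6*834.38 = 1.160873e+10 m^3
Step 2: Q_s = Vr*rhoc*dT/1e12 = 1.160873e+10*2387.2*239.48/1e12 = 6636.6 PJ
Q_s = 6636.6 PJ


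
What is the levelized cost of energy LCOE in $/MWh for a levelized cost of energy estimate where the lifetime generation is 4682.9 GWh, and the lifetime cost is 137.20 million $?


LCOE = C_tot / E_tot * 100
LCOE = 137.20 / 4682.9 * 100
LCOE = 2.929808 cents/kWh
Convert: 2.929808 cents/kWh * 10.0 = 29.298 $/MWh
LCOE = 29.298 $/MWh


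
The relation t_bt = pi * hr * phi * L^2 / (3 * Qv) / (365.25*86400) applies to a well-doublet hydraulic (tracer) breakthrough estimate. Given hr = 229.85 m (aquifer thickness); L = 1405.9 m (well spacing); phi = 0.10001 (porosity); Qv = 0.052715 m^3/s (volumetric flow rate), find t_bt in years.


t_bt = pi * hr * phi * L^2 / (3 * Qv) / (365.25*86400)
t_bt = pi * 229.85 * 0.10001 * 1405.9^2 / (3 * 0.052715) / (365.25*86400)
t_bt = 28.601 years


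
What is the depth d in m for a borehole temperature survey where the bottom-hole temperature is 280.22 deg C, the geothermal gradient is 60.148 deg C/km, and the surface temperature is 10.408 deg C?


d = (T_d - T_surf) / grad * 1000
d = (280.22 - 10.408) / 60.148 * 1000
d = 4485.8 m


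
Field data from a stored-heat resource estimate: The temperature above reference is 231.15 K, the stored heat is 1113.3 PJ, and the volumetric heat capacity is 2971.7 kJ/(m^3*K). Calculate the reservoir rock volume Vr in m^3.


Vr = Q_s * 1e12 / (rhoc * dT)
Vr = 1113.3 * 1e12 / (2971.7 * 231.15)
Vr = 1.6207e+09 m^3


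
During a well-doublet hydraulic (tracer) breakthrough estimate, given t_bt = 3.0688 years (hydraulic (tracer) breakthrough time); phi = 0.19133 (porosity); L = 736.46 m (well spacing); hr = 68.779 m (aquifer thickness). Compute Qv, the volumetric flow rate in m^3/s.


Qv = pi*hr*phi*L^2 / (3*t_bt*365.25*86400)
Qv = pi*68.779*0.19133*736.46^2 / (3*3.0688*365.25*86400)
Qv = 0.077178 m^3/s


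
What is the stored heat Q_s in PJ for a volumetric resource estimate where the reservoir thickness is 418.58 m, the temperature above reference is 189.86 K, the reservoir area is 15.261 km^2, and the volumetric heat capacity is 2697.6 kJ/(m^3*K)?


Step 1: Vr = A*1e6*hr = 15.261*1e6*418.58 = 6.387949e+09 m^3
Step 2: Q_s = Vr*rhoc*dT/1e12 = 6.387949e+09*2697.6*189.86/1e12 = 3271.7 PJ
Q_s = 3271.7 PJ


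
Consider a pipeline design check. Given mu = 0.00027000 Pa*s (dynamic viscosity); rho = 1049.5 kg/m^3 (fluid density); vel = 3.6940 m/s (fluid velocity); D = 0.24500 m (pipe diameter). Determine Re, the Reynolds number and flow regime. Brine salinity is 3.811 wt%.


Step 1: Re = rho*vel*D/mu = 1049.5*3.694*0.245/0.00027 = 3.5179e+06
Step 2: Re = 3.5179e+06 > 4000, so flow is turbulent.
Re = 3.5179e+06 (turbulent)


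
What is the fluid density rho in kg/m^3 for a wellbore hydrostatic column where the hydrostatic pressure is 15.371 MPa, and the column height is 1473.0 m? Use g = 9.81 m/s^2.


rho = P * 1e6 / (g * h)
rho = 15.371 * 1e6 / (9.81 * 1473.0)
rho = 1063.7 kg/m^3


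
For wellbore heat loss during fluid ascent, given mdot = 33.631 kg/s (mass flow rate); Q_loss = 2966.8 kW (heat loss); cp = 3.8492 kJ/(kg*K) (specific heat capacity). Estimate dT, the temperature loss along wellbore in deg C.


dT = Q_loss / (mdot * cp)
dT = 2966.8 / (33.631 * 3.8492)
dT = 22.91807 K
Convert (temperature difference, 1 K = 1 deg C): 22.91807 K = 22.91807 deg C
dT = 22.918 deg C


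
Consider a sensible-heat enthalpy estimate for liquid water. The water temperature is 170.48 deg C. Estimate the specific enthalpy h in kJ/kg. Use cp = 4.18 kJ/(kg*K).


h = cp * T
h = 4.18 * 170.48
h = 712.61 kJ/kg


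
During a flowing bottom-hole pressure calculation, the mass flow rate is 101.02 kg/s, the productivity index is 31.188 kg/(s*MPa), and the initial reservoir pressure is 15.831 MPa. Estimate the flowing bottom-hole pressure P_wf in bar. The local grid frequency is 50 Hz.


P_wf = P_i - mdot / PI
P_wf = 15.831 - 101.02 / 31.188
P_wf = 12.59193 MPa
Convert: 12.59193 MPa * 10.0 = 125.92 bar
P_wf = 125.92 bar


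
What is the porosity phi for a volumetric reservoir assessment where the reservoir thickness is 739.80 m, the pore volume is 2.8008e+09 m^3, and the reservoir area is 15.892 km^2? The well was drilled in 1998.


phi = Vp / (A * 1e6 * hr)
phi = 2.8008e+09 / (15.892 * 1e6 * 739.80)
phi = 0.23823


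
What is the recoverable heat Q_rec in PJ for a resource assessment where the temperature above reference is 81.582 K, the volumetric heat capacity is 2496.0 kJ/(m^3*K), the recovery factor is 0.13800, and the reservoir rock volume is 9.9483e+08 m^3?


Step 1: Q_s = Vr*rhoc*dT/1e12 = 9.9483e+08*2496.0*81.582/1e12 = 202.5759 PJ
Step 2: Q_rec = Q_s * RF = 202.5759 * 0.138 = 27.955 PJ
Q_rec = 27.955 PJ


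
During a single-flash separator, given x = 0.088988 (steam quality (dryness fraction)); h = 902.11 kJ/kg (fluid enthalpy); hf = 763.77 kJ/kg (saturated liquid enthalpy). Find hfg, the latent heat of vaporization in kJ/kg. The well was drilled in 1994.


hfg = (h - hf) / x
hfg = (902.11 - 763.77) / 0.088988
hfg = 1554.6 kJ/kg


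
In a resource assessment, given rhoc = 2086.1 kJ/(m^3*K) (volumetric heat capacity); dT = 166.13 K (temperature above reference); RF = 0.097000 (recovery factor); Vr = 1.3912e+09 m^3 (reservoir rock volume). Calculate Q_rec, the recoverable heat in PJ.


Step 1: Q_s = Vr*rhoc*dT/1e12 = 1.3912e+09*2086.1*166.13/1e12 = 482.1395 PJ
Step 2: Q_rec = Q_s * RF = 482.1395 * 0.097 = 46.768 PJ
Q_rec = 46.768 PJ


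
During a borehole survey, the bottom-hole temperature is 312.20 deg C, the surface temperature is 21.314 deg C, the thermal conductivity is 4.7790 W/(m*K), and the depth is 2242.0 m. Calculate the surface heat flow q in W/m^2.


Step 1: grad = (T_d - T_surf)/d * 1000 = (312.2 - 21.314)/2242.0 * 1000 = 129.7440 deg C/km
Step 2: q = k * grad / 1000 = 4.779 * 129.7440 / 1000 = 0.62005 W/m^2
q = 0.62005 W/m^2


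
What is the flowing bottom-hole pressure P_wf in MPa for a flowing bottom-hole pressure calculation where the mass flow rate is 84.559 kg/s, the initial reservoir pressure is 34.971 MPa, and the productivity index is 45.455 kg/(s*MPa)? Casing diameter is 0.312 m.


P_wf = P_i - mdot / PI
P_wf = 34.971 - 84.559 / 45.455
P_wf = 33.111 MPa


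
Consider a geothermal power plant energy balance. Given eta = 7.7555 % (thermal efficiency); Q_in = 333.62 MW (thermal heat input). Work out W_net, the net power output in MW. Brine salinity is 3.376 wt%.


W_net = eta / 100 * Q_in
W_net = 7.7555 / 100 * 333.62
W_net = 25.874 MW


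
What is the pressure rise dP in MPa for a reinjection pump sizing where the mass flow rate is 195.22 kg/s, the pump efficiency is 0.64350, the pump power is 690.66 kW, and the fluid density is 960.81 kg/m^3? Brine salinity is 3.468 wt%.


dP = P_pump * rho * eta / mdot
dP = 690.66 * 960.81 * 0.64350 / 195.22
dP = 2187.389 kPa
Convert: 2187.389 kPa * 0.001 = 2.1874 MPa
dP = 2.1874 MPa


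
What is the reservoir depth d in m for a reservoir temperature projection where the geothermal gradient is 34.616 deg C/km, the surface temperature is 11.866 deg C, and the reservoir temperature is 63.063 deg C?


d = (T_res - T_surf) / grad * 1000
d = (63.063 - 11.866) / 34.616 * 1000
d = 1479.0 m


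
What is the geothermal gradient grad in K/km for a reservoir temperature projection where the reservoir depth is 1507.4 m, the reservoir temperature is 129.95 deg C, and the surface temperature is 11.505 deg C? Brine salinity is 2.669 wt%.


grad = (T_res - T_surf) / d * 1000
grad = (129.95 - 11.505) / 1507.4 * 1000
grad = 78.57569 deg C/km
Convert: 78.57569 deg C/km * 1.0 = 78.576 K/km
grad = 78.576 K/km


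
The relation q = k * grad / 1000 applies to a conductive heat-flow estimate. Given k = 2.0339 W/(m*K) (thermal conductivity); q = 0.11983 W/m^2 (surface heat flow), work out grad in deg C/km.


grad = q * 1000 / k
grad = 0.11983 * 1000 / 2.0339
grad = 58.916 deg C/km


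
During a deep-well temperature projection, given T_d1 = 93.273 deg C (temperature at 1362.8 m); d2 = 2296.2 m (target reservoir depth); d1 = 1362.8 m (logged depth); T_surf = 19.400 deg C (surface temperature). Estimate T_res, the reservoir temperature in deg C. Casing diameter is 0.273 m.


Step 1: grad = (T_d1 - T_surf)/d1 * 1000 = (93.273 - 19.4)/1362.8 * 1000 = 54.20678 deg C/km
Step 2: T_res = T_surf + grad*d2/1000 = 19.4 + 54.20678*2296.2/1000 = 143.87 deg C
T_res = 143.87 deg C


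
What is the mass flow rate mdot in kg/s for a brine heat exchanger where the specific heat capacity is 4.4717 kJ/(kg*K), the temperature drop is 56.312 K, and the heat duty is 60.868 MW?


mdot = Q * 1000 / (cp * dT)
mdot = 60.868 * 1000 / (4.4717 * 56.312)
mdot = 241.72 kg/s


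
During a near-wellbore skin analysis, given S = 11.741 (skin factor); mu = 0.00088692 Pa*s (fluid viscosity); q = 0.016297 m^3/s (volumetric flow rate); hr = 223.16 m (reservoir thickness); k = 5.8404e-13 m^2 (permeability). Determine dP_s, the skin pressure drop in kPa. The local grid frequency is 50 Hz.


dP_s = S * q * mu / (2*pi*k*hr) / 1000
dP_s = 11.741 * 0.016297 * 0.00088692 / (2*pi*5.8404e-13*223.16) / 1000
dP_s = 207.23 kPa


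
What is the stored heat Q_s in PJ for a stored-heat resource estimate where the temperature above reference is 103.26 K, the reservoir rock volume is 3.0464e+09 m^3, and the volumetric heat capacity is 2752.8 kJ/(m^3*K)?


Q_s = Vr * rhoc * dT / 1e12
Q_s = 3.0464e+09 * 2752.8 * 103.26 / 1e12
Q_s = 865.95 PJ


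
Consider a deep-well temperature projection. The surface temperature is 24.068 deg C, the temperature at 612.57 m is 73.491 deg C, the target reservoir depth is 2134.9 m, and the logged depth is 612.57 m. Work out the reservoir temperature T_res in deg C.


Step 1: grad = (T_d1 - T_surf)/d1 * 1000 = (73.491 - 24.068)/612.57 * 1000 = 80.68139 deg C/km
Step 2: T_res = T_surf + grad*d2/1000 = 24.068 + 80.68139*2134.9/1000 = 196.31 deg C
T_res = 196.31 deg C


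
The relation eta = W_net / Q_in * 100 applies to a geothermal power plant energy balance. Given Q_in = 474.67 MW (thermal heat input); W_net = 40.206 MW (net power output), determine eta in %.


eta = W_net / Q_in * 100
eta = 40.206 / 474.67 * 100
eta = 8.4703 %


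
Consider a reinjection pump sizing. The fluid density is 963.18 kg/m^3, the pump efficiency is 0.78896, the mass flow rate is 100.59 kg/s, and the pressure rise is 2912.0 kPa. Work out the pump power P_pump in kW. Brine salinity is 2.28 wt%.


P_pump = mdot * dP / (rho * eta)
P_pump = 100.59 * 2912.0 / (963.18 * 0.78896)
P_pump = 385.46 kW


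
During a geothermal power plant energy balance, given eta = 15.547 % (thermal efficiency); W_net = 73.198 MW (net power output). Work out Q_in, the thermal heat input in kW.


Q_in = W_net / (eta / 100)
Q_in = 73.198 / (15.547 / 100)
Q_in = 470.8175 MW
Convert: 470.8175 MW * 1000.0 = 4.7082e+05 kW
Q_in = 4.7082e+05 kW


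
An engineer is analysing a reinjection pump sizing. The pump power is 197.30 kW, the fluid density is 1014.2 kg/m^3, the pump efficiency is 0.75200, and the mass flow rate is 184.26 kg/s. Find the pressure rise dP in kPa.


dP = P_pump * rho * eta / mdot
dP = 197.30 * 1014.2 * 0.75200 / 184.26
dP = 816.65 kPa


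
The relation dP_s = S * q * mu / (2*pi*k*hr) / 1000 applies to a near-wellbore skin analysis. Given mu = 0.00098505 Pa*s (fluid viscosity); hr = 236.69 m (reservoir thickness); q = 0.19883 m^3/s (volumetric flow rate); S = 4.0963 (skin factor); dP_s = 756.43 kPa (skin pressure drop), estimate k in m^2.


k = S*q*mu / (2*pi*dP_s*1000*hr)
k = 4.0963*0.19883*0.00098505 / (2*pi*756.43*1000*236.69)
k = 7.1319e-13 m^2


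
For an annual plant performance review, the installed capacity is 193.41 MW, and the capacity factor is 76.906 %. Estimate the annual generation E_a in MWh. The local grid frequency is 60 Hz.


E_a = CF / 100 * cap * 8760
E_a = 76.906 / 100 * 193.41 * 8760
E_a = 1.3030e+06 MWh


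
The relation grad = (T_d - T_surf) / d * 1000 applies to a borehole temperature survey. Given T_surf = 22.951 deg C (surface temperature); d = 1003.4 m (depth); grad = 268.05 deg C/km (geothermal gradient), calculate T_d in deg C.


T_d = T_surf + grad * d / 1000
T_d = 22.951 + 268.05 * 1003.4 / 1000
T_d = 291.91 deg C


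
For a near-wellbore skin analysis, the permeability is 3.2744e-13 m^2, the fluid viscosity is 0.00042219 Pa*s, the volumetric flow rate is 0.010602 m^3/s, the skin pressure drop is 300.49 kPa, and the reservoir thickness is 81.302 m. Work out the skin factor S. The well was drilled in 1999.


S = dP_s * 1000 * 2*pi*k*hr / (q*mu)
S = 300.49 * 1000 * 2*pi*3.2744e-13*81.302 / (0.010602*0.00042219)
S = 11.229


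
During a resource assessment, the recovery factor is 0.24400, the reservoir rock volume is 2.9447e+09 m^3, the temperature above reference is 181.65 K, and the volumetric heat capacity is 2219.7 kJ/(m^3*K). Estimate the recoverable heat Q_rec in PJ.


Step 1: Q_s = Vr*rhoc*dT/1e12 = 2.9447e+09*2219.7*181.65/1e12 = 1187.328 PJ
Step 2: Q_rec = Q_s * RF = 1187.328 * 0.244 = 289.71 PJ
Q_rec = 289.71 PJ


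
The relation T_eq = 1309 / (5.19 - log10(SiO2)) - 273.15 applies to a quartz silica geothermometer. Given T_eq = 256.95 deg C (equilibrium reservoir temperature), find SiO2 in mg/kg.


SiO2 = 10^(5.19 - 1309/(T_eq + 273.15))
SiO2 = 10^(5.19 - 1309/(256.95 + 273.15))
SiO2 = 525.60 mg/kg


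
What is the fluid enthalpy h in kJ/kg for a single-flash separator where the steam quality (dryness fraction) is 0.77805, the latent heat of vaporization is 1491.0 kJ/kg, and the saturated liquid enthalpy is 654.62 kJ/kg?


h = hf + x * hfg
h = 654.62 + 0.77805 * 1491.0
h = 1814.7 kJ/kg


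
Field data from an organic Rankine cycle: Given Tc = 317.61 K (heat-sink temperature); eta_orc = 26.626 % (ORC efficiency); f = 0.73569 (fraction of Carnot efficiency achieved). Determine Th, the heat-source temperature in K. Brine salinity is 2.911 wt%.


Th = Tc / (1 - (eta_orc/100)/f)
Th = 317.61 / (1 - (26.626/100)/0.73569)
Th = 497.76 K


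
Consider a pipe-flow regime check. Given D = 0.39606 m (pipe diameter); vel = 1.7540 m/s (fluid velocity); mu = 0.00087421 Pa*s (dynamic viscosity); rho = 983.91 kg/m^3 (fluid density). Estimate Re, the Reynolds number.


Re = rho * vel * D / mu
Re = 983.91 * 1.7540 * 0.39606 / 0.00087421
Re = 7.8186e+05


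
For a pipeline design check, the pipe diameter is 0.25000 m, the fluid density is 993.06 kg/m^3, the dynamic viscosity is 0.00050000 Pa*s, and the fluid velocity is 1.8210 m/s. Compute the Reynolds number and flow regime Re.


Step 1: Re = rho*vel*D/mu = 993.06*1.821*0.25/0.0005 = 9.0418e+05
Step 2: Re = 9.0418e+05 > 4000, so flow is turbulent.
Re = 9.0418e+05 (turbulent)


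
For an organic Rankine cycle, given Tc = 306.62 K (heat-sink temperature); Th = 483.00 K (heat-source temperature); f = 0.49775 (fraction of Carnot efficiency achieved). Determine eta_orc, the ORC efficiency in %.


eta_orc = (1 - Tc/Th) * f * 100
eta_orc = (1 - 306.62/483.00) * 0.49775 * 100
eta_orc = 18.177 %


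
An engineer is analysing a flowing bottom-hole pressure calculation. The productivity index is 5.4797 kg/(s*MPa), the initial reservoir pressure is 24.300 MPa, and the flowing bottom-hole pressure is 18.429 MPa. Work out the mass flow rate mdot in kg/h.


mdot = (P_i - P_wf) * PI
mdot = (24.300 - 18.429) * 5.4797
mdot = 32.17132 kg/s
Convert: 32.17132 kg/s * 3600.0 = 1.1582e+05 kg/h
mdot = 1.1582e+05 kg/h


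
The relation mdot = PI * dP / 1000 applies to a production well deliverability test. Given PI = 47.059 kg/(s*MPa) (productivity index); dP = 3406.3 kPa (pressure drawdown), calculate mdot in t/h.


mdot = PI * dP / 1000
mdot = 47.059 * 3406.3 / 1000
mdot = 160.2971 kg/s
Convert: 160.2971 kg/s * 3.6 = 577.07 t/h
mdot = 577.07 t/h


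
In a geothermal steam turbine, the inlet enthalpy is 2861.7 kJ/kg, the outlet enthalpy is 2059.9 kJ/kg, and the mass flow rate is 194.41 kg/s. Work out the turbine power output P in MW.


P = mdot * (h_in - h_out) / 1000
P = 194.41 * (2861.7 - 2059.9) / 1000
P = 155.88 MW


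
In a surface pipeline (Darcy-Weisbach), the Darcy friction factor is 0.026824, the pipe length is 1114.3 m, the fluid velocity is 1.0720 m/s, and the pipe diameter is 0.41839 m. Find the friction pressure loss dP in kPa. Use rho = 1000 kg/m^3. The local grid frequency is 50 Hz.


dP = f * (L/D) * (rho*vel^2/2) / 1000
dP = 0.026824 * (1114.3/0.41839) * (1000*1.0720^2/2) / 1000
dP = 41.049 kPa


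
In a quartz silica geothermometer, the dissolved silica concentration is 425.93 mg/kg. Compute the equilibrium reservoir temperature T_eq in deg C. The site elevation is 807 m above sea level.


T_eq = 1309 / (5.19 - log10(SiO2)) - 273.15
T_eq = 1309 / (5.19 - log10(425.93)) - 273.15
T_eq = 238.05 deg C


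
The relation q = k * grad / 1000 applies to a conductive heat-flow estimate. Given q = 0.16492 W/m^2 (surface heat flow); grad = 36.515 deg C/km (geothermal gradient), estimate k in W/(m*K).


k = q * 1000 / grad
k = 0.16492 * 1000 / 36.515
k = 4.5165 W/(m*K)


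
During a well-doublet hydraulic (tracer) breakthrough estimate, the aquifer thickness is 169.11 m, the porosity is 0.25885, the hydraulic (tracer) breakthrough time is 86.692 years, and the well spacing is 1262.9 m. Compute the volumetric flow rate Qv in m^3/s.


Qv = pi*hr*phi*L^2 / (3*t_bt*365.25*86400)
Qv = pi*169.11*0.25885*1262.9^2 / (3*86.692*365.25*86400)
Qv = 0.026724 m^3/s


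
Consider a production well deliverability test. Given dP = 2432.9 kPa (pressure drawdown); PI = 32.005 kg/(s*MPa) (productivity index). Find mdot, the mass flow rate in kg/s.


mdot = PI * dP / 1000
mdot = 32.005 * 2432.9 / 1000
mdot = 77.865 kg/s


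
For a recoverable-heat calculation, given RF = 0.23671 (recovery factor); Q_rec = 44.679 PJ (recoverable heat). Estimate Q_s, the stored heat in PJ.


Q_s = Q_rec / RF
Q_s = 44.679 / 0.23671
Q_s = 188.75 PJ


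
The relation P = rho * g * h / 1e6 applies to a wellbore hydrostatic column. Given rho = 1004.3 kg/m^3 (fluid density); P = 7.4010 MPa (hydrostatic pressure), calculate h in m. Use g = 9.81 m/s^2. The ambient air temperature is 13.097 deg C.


h = P * 1e6 / (g * rho)
h = 7.4010 * 1e6 / (9.81 * 1004.3)
h = 751.20 m


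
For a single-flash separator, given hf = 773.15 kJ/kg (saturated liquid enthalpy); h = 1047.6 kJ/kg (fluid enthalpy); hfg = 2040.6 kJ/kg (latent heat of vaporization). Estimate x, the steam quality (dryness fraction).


x = (h - hf) / hfg
x = (1047.6 - 773.15) / 2040.6
x = 0.13449


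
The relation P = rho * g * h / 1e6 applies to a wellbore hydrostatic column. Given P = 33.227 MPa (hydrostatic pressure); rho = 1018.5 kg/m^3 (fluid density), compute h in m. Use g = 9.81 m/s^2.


h = P * 1e6 / (g * rho)
h = 33.227 * 1e6 / (9.81 * 1018.5)
h = 3325.5 m


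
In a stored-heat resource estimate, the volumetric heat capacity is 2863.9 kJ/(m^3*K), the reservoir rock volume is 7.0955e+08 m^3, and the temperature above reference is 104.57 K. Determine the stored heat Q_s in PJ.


Q_s = Vr * rhoc * dT / 1e12
Q_s = 7.0955e+08 * 2863.9 * 104.57 / 1e12
Q_s = 212.49 PJ


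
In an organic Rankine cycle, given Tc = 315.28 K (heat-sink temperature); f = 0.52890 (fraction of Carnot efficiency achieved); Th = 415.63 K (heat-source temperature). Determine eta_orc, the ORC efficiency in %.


eta_orc = (1 - Tc/Th) * f * 100
eta_orc = (1 - 315.28/415.63) * 0.52890 * 100
eta_orc = 12.770 %


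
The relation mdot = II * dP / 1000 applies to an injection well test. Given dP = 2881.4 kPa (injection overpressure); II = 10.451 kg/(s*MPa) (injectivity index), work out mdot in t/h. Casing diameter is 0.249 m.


mdot = II * dP / 1000
mdot = 10.451 * 2881.4 / 1000
mdot = 30.11351 kg/s
Convert: 30.11351 kg/s * 3.6 = 108.41 t/h
mdot = 108.41 t/h


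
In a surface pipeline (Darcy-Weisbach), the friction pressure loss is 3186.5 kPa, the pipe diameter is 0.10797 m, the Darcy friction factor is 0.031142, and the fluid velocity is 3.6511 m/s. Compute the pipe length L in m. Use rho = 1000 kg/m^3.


L = dP*1000*D / (f*rho*vel^2/2)
L = 3186.5*1000*0.10797 / (0.031142*1000*3.6511^2/2)
L = 1657.5 m


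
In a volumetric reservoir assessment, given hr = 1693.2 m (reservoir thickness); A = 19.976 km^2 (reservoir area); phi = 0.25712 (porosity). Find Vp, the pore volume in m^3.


Vp = A * 1e6 * hr * phi
Vp = 19.976 * 1e6 * 1693.2 * 0.25712
Vp = 8.6967e+09 m^3


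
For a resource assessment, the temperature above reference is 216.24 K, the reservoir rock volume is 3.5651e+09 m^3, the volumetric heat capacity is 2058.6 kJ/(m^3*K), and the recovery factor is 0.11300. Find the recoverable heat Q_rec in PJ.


Step 1: Q_s = Vr*rhoc*dT/1e12 = 3.5651e+09*2058.6*216.24/1e12 = 1587.010 PJ
Step 2: Q_rec = Q_s * RF = 1587.010 * 0.113 = 179.33 PJ
Q_rec = 179.33 PJ


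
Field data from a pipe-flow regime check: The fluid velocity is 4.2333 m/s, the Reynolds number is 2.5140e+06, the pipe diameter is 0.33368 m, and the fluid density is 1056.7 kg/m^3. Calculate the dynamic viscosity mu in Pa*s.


mu = rho * vel * D / Re
mu = 1056.7 * 4.2333 * 0.33368 / 2.5140e+06
mu = 0.00059374 Pa*s


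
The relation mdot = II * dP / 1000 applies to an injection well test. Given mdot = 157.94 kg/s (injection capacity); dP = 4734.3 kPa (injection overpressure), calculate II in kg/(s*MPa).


II = mdot * 1000 / dP
II = 157.94 * 1000 / 4734.3
II = 33.361 kg/(s*MPa)
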